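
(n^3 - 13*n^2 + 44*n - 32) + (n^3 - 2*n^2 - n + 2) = 2*n^3 - 15*n^2 + 43*n - 30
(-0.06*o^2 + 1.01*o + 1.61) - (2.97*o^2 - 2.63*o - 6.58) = -3.03*o^2 + 3.64*o + 8.19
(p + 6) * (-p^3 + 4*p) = -p^4 - 6*p^3 + 4*p^2 + 24*p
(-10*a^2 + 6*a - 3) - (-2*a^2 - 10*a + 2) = -8*a^2 + 16*a - 5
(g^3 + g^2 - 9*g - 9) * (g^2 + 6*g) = g^5 + 7*g^4 - 3*g^3 - 63*g^2 - 54*g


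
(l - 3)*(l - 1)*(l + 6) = l^3 + 2*l^2 - 21*l + 18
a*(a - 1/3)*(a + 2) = a^3 + 5*a^2/3 - 2*a/3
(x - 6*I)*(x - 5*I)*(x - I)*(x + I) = x^4 - 11*I*x^3 - 29*x^2 - 11*I*x - 30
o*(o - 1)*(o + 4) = o^3 + 3*o^2 - 4*o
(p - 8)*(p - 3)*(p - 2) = p^3 - 13*p^2 + 46*p - 48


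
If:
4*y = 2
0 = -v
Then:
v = 0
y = 1/2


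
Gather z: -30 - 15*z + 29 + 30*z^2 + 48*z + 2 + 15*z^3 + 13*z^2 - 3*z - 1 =15*z^3 + 43*z^2 + 30*z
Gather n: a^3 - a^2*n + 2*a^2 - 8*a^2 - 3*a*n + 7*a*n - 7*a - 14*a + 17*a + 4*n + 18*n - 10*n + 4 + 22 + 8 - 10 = a^3 - 6*a^2 - 4*a + n*(-a^2 + 4*a + 12) + 24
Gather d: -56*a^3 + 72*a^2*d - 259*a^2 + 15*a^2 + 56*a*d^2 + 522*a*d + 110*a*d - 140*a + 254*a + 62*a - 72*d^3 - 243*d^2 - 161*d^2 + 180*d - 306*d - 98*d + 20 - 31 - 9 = -56*a^3 - 244*a^2 + 176*a - 72*d^3 + d^2*(56*a - 404) + d*(72*a^2 + 632*a - 224) - 20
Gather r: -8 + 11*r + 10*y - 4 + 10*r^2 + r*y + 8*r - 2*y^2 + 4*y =10*r^2 + r*(y + 19) - 2*y^2 + 14*y - 12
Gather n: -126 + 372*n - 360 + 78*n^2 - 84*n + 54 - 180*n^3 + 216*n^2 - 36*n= -180*n^3 + 294*n^2 + 252*n - 432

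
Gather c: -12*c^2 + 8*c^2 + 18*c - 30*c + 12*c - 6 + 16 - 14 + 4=-4*c^2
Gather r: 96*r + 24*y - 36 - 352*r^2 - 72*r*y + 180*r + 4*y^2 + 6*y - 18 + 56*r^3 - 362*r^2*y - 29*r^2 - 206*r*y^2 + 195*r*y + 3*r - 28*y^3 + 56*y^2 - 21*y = 56*r^3 + r^2*(-362*y - 381) + r*(-206*y^2 + 123*y + 279) - 28*y^3 + 60*y^2 + 9*y - 54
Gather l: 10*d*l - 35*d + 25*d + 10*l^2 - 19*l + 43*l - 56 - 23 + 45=-10*d + 10*l^2 + l*(10*d + 24) - 34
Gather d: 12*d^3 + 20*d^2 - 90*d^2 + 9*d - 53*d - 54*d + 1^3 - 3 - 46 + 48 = 12*d^3 - 70*d^2 - 98*d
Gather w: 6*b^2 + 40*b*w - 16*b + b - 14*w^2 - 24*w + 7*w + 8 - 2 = 6*b^2 - 15*b - 14*w^2 + w*(40*b - 17) + 6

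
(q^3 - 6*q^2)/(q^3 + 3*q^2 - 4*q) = q*(q - 6)/(q^2 + 3*q - 4)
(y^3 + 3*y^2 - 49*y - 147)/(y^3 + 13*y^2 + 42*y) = (y^2 - 4*y - 21)/(y*(y + 6))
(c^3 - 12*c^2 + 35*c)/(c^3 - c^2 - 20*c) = (c - 7)/(c + 4)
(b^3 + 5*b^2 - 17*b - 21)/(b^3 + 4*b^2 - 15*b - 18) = (b + 7)/(b + 6)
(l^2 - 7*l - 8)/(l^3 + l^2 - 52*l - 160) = (l + 1)/(l^2 + 9*l + 20)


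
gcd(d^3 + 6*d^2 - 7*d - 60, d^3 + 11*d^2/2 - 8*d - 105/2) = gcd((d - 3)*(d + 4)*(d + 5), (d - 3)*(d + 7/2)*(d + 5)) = d^2 + 2*d - 15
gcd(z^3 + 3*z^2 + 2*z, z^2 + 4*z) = z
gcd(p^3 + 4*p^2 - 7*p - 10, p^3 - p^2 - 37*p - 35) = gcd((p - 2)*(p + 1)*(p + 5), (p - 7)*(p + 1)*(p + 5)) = p^2 + 6*p + 5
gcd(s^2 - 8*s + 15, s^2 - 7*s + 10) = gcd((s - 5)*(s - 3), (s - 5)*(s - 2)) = s - 5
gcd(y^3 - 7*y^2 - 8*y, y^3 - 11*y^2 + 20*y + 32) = y^2 - 7*y - 8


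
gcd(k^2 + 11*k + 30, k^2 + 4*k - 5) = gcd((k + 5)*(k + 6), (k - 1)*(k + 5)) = k + 5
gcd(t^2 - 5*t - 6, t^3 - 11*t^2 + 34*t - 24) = t - 6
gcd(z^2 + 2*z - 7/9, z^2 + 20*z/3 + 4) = 1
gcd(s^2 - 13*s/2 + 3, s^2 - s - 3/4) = 1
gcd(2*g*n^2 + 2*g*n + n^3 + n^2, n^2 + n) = n^2 + n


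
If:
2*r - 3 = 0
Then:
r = 3/2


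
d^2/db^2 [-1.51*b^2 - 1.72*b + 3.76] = -3.02000000000000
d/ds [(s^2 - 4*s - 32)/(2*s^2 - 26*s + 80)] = -9/(2*s^2 - 20*s + 50)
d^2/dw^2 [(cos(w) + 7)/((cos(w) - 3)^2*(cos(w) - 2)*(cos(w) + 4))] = (886*(1 - cos(w)^2)^2 + 148*sin(w)^6 - 9*cos(w)^7 + 26*cos(w)^6 - 37*cos(w)^5 + 1816*cos(w)^3 - 3770*cos(w)^2 - 5132*cos(w) + 5566)/((cos(w) - 3)^4*(cos(w) - 2)^3*(cos(w) + 4)^3)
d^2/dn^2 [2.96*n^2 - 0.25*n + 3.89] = 5.92000000000000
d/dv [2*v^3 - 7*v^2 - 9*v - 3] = 6*v^2 - 14*v - 9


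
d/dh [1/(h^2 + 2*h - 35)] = 2*(-h - 1)/(h^2 + 2*h - 35)^2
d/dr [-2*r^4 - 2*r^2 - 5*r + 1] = -8*r^3 - 4*r - 5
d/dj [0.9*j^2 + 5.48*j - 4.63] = 1.8*j + 5.48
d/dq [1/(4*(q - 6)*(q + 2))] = (2 - q)/(2*(q^4 - 8*q^3 - 8*q^2 + 96*q + 144))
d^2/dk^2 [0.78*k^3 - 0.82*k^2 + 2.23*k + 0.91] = 4.68*k - 1.64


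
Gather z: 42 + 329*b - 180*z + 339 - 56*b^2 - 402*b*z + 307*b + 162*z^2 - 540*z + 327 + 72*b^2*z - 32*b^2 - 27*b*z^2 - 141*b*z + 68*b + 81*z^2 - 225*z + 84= -88*b^2 + 704*b + z^2*(243 - 27*b) + z*(72*b^2 - 543*b - 945) + 792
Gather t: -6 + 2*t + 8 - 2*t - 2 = 0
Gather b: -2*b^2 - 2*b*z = -2*b^2 - 2*b*z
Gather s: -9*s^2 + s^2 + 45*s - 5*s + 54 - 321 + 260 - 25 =-8*s^2 + 40*s - 32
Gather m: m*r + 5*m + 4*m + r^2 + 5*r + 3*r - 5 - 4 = m*(r + 9) + r^2 + 8*r - 9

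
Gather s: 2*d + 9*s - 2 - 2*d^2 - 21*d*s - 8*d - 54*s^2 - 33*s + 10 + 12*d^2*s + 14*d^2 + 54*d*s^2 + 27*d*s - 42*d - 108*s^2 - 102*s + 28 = 12*d^2 - 48*d + s^2*(54*d - 162) + s*(12*d^2 + 6*d - 126) + 36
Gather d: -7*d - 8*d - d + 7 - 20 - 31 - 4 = -16*d - 48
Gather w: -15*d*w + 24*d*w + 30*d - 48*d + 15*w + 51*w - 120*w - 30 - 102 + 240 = -18*d + w*(9*d - 54) + 108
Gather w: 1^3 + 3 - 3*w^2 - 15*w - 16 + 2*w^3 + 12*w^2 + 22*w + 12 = 2*w^3 + 9*w^2 + 7*w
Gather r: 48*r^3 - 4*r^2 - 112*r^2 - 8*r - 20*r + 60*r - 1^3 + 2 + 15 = 48*r^3 - 116*r^2 + 32*r + 16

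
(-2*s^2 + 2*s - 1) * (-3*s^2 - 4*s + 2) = 6*s^4 + 2*s^3 - 9*s^2 + 8*s - 2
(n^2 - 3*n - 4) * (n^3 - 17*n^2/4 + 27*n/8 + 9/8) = n^5 - 29*n^4/4 + 97*n^3/8 + 8*n^2 - 135*n/8 - 9/2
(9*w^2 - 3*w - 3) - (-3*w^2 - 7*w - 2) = 12*w^2 + 4*w - 1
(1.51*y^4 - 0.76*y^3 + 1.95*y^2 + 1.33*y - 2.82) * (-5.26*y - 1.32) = -7.9426*y^5 + 2.0044*y^4 - 9.2538*y^3 - 9.5698*y^2 + 13.0776*y + 3.7224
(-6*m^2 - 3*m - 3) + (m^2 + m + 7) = -5*m^2 - 2*m + 4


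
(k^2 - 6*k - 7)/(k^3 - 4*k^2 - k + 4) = (k - 7)/(k^2 - 5*k + 4)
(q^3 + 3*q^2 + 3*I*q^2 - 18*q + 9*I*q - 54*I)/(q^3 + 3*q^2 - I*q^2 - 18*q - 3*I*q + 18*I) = (q + 3*I)/(q - I)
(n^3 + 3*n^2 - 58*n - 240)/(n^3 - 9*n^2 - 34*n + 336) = (n + 5)/(n - 7)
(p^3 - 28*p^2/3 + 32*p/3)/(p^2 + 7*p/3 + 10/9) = 3*p*(3*p^2 - 28*p + 32)/(9*p^2 + 21*p + 10)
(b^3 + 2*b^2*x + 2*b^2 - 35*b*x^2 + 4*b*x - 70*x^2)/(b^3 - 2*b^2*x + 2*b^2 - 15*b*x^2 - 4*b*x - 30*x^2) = (b + 7*x)/(b + 3*x)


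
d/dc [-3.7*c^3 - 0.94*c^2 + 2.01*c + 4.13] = -11.1*c^2 - 1.88*c + 2.01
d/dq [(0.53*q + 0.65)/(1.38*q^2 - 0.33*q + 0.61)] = (-0.7314*q^2 - 1.794*q + 0.5378)/(1.9044*q^4 - 0.9108*q^3 + 1.7925*q^2 - 0.4026*q + 0.3721)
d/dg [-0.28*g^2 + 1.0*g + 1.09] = 1.0 - 0.56*g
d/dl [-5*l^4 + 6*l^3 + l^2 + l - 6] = -20*l^3 + 18*l^2 + 2*l + 1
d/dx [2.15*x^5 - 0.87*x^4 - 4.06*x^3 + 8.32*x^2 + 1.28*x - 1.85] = 10.75*x^4 - 3.48*x^3 - 12.18*x^2 + 16.64*x + 1.28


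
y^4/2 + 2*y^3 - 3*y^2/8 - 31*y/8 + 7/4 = (y/2 + 1)*(y - 1)*(y - 1/2)*(y + 7/2)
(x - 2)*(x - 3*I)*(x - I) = x^3 - 2*x^2 - 4*I*x^2 - 3*x + 8*I*x + 6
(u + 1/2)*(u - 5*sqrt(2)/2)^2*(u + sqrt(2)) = u^4 - 4*sqrt(2)*u^3 + u^3/2 - 2*sqrt(2)*u^2 + 5*u^2/2 + 5*u/4 + 25*sqrt(2)*u/2 + 25*sqrt(2)/4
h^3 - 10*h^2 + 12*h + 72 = (h - 6)^2*(h + 2)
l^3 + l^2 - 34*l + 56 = (l - 4)*(l - 2)*(l + 7)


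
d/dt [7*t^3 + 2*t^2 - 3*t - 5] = 21*t^2 + 4*t - 3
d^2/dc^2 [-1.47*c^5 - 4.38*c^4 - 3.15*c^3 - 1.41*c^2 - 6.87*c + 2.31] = -29.4*c^3 - 52.56*c^2 - 18.9*c - 2.82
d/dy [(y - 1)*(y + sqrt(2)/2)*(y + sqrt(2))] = 3*y^2 - 2*y + 3*sqrt(2)*y - 3*sqrt(2)/2 + 1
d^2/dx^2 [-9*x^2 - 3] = -18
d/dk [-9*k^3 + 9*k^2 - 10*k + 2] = -27*k^2 + 18*k - 10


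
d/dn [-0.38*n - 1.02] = -0.380000000000000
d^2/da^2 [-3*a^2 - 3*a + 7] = -6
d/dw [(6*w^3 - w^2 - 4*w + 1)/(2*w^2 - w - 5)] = 3*(4*w^4 - 4*w^3 - 27*w^2 + 2*w + 7)/(4*w^4 - 4*w^3 - 19*w^2 + 10*w + 25)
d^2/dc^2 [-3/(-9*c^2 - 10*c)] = 6*(-9*c*(9*c + 10) + 4*(9*c + 5)^2)/(c^3*(9*c + 10)^3)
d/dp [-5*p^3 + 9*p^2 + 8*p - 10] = -15*p^2 + 18*p + 8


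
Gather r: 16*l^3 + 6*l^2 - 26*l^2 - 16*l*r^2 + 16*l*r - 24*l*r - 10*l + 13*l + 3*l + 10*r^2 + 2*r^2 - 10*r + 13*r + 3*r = 16*l^3 - 20*l^2 + 6*l + r^2*(12 - 16*l) + r*(6 - 8*l)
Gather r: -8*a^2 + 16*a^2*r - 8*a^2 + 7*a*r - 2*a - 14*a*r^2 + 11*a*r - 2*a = -16*a^2 - 14*a*r^2 - 4*a + r*(16*a^2 + 18*a)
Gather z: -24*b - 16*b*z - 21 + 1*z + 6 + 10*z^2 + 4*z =-24*b + 10*z^2 + z*(5 - 16*b) - 15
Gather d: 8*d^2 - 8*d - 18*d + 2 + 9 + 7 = 8*d^2 - 26*d + 18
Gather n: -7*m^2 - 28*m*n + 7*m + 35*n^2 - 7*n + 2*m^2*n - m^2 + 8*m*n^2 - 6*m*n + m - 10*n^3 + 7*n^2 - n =-8*m^2 + 8*m - 10*n^3 + n^2*(8*m + 42) + n*(2*m^2 - 34*m - 8)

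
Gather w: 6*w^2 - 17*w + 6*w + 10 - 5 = 6*w^2 - 11*w + 5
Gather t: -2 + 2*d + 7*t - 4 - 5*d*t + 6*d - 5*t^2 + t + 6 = 8*d - 5*t^2 + t*(8 - 5*d)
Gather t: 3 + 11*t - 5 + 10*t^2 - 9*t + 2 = 10*t^2 + 2*t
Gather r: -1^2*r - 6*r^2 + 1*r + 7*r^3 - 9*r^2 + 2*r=7*r^3 - 15*r^2 + 2*r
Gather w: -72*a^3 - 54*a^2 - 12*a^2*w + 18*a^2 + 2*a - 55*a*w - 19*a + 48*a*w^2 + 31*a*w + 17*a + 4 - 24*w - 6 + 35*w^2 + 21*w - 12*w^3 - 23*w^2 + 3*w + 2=-72*a^3 - 36*a^2 - 12*w^3 + w^2*(48*a + 12) + w*(-12*a^2 - 24*a)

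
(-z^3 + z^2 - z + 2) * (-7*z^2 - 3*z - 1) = 7*z^5 - 4*z^4 + 5*z^3 - 12*z^2 - 5*z - 2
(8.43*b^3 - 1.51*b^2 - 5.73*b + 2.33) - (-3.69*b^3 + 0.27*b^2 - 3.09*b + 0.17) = 12.12*b^3 - 1.78*b^2 - 2.64*b + 2.16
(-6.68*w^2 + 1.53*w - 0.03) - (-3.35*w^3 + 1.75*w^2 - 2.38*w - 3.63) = 3.35*w^3 - 8.43*w^2 + 3.91*w + 3.6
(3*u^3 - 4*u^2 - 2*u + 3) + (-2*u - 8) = 3*u^3 - 4*u^2 - 4*u - 5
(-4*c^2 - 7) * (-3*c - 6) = 12*c^3 + 24*c^2 + 21*c + 42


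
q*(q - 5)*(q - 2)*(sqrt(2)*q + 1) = sqrt(2)*q^4 - 7*sqrt(2)*q^3 + q^3 - 7*q^2 + 10*sqrt(2)*q^2 + 10*q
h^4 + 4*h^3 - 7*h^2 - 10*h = h*(h - 2)*(h + 1)*(h + 5)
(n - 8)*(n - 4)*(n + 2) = n^3 - 10*n^2 + 8*n + 64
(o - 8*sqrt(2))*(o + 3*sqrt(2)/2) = o^2 - 13*sqrt(2)*o/2 - 24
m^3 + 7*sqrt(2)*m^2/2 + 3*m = m*(m + sqrt(2)/2)*(m + 3*sqrt(2))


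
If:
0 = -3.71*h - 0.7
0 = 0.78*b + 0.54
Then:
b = -0.69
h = -0.19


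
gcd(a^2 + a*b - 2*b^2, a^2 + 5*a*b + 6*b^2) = a + 2*b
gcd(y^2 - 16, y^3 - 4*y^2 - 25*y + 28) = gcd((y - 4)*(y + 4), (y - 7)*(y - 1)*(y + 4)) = y + 4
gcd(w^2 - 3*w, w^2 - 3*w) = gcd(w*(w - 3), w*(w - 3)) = w^2 - 3*w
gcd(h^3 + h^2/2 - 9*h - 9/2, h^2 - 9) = h^2 - 9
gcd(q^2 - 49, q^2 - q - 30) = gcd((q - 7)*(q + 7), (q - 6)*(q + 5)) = 1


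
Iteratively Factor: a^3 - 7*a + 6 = (a - 1)*(a^2 + a - 6) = (a - 2)*(a - 1)*(a + 3)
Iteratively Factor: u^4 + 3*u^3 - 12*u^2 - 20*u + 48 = (u - 2)*(u^3 + 5*u^2 - 2*u - 24) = (u - 2)^2*(u^2 + 7*u + 12) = (u - 2)^2*(u + 4)*(u + 3)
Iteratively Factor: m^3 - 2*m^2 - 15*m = (m - 5)*(m^2 + 3*m) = (m - 5)*(m + 3)*(m)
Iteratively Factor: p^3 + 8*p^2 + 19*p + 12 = (p + 1)*(p^2 + 7*p + 12) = (p + 1)*(p + 3)*(p + 4)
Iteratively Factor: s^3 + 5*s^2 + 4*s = (s + 1)*(s^2 + 4*s) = s*(s + 1)*(s + 4)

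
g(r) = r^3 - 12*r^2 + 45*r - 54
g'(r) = 3*r^2 - 24*r + 45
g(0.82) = -24.62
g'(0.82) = 27.34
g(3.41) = -0.44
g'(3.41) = -1.96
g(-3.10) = -338.61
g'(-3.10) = 148.23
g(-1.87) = -186.65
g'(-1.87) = 100.37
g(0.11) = -49.19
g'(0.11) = 42.40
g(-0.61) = -86.14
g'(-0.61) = 60.76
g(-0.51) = -80.20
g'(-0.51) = 58.02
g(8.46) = 73.34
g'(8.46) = 56.67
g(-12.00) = -4050.00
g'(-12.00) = 765.00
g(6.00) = 0.00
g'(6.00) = 9.00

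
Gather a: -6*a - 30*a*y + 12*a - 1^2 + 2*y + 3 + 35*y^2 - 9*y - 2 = a*(6 - 30*y) + 35*y^2 - 7*y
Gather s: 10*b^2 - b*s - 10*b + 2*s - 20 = 10*b^2 - 10*b + s*(2 - b) - 20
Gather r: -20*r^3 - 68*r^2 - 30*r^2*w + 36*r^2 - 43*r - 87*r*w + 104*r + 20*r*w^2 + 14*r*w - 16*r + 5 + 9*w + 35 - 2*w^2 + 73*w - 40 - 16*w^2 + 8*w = -20*r^3 + r^2*(-30*w - 32) + r*(20*w^2 - 73*w + 45) - 18*w^2 + 90*w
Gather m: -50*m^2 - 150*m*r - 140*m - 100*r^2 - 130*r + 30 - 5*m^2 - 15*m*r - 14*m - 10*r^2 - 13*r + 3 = -55*m^2 + m*(-165*r - 154) - 110*r^2 - 143*r + 33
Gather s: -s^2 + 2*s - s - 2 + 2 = -s^2 + s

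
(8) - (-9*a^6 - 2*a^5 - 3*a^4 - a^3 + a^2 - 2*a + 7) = 9*a^6 + 2*a^5 + 3*a^4 + a^3 - a^2 + 2*a + 1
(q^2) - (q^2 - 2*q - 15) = 2*q + 15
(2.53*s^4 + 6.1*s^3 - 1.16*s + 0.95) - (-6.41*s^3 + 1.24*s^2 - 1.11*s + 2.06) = 2.53*s^4 + 12.51*s^3 - 1.24*s^2 - 0.0499999999999998*s - 1.11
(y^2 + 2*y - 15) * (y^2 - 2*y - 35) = y^4 - 54*y^2 - 40*y + 525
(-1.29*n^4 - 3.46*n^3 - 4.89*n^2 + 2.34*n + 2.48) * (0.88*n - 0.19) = -1.1352*n^5 - 2.7997*n^4 - 3.6458*n^3 + 2.9883*n^2 + 1.7378*n - 0.4712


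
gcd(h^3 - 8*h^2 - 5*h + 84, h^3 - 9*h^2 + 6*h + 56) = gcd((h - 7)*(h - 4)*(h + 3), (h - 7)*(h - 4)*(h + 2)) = h^2 - 11*h + 28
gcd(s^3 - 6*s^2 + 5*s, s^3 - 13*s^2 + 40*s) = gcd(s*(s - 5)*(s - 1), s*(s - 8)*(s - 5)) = s^2 - 5*s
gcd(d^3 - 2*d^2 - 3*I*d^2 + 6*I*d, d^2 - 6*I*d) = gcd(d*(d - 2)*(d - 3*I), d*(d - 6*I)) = d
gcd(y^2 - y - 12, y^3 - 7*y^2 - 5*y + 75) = y + 3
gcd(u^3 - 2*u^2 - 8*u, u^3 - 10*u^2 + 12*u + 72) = u + 2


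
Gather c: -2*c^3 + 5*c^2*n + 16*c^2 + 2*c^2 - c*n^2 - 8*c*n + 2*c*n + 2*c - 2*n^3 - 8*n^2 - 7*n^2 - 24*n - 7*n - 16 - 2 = -2*c^3 + c^2*(5*n + 18) + c*(-n^2 - 6*n + 2) - 2*n^3 - 15*n^2 - 31*n - 18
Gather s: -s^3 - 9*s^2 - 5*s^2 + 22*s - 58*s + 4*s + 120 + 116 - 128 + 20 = -s^3 - 14*s^2 - 32*s + 128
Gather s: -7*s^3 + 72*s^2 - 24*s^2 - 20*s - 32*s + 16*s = -7*s^3 + 48*s^2 - 36*s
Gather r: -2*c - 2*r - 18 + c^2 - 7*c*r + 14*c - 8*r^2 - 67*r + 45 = c^2 + 12*c - 8*r^2 + r*(-7*c - 69) + 27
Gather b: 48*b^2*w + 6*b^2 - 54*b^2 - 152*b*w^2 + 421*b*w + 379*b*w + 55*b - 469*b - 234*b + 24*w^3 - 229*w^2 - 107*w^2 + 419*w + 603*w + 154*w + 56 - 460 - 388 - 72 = b^2*(48*w - 48) + b*(-152*w^2 + 800*w - 648) + 24*w^3 - 336*w^2 + 1176*w - 864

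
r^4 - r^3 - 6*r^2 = r^2*(r - 3)*(r + 2)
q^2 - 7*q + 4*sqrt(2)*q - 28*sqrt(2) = (q - 7)*(q + 4*sqrt(2))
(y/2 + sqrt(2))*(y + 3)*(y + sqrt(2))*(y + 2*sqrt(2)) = y^4/2 + 3*y^3/2 + 5*sqrt(2)*y^3/2 + 8*y^2 + 15*sqrt(2)*y^2/2 + 4*sqrt(2)*y + 24*y + 12*sqrt(2)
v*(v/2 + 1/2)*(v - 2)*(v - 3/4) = v^4/2 - 7*v^3/8 - 5*v^2/8 + 3*v/4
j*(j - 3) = j^2 - 3*j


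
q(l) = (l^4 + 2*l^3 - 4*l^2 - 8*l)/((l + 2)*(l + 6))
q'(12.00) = 18.59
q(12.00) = 93.33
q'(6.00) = 7.33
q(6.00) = 16.00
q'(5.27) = 6.05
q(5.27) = 11.12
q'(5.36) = 6.21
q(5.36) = 11.67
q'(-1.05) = -0.26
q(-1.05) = 0.61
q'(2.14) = 1.18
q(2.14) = 0.15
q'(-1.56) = 0.62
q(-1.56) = 0.55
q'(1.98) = 0.98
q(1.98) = -0.02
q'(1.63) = 0.56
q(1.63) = -0.29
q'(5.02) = 5.62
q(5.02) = 9.66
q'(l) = (4*l^3 + 6*l^2 - 8*l - 8)/((l + 2)*(l + 6)) - (l^4 + 2*l^3 - 4*l^2 - 8*l)/((l + 2)*(l + 6)^2) - (l^4 + 2*l^3 - 4*l^2 - 8*l)/((l + 2)^2*(l + 6))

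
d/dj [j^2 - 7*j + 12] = 2*j - 7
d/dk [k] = 1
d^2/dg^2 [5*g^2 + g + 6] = 10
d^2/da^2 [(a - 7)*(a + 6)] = 2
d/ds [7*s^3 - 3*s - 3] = 21*s^2 - 3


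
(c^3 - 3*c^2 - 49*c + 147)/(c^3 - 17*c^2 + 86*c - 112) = (c^2 + 4*c - 21)/(c^2 - 10*c + 16)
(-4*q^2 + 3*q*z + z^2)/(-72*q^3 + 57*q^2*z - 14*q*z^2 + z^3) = (4*q^2 - 3*q*z - z^2)/(72*q^3 - 57*q^2*z + 14*q*z^2 - z^3)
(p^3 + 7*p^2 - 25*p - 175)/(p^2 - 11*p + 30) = (p^2 + 12*p + 35)/(p - 6)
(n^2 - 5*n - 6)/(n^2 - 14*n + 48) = (n + 1)/(n - 8)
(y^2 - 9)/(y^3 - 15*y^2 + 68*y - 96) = (y + 3)/(y^2 - 12*y + 32)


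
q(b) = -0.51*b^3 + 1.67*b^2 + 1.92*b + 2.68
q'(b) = -1.53*b^2 + 3.34*b + 1.92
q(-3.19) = 30.10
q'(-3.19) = -24.30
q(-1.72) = 6.91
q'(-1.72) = -8.35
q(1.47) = 7.49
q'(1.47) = 3.52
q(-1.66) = 6.43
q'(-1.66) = -7.84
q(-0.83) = 2.53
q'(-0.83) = -1.91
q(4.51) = -1.48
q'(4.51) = -14.14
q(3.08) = 9.53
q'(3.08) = -2.31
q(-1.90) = 8.56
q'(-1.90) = -9.95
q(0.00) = 2.68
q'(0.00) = 1.92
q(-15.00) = 2070.88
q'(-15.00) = -392.43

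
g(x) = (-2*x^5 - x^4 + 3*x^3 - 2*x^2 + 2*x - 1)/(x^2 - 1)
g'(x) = -2*x*(-2*x^5 - x^4 + 3*x^3 - 2*x^2 + 2*x - 1)/(x^2 - 1)^2 + (-10*x^4 - 4*x^3 + 9*x^2 - 4*x + 2)/(x^2 - 1) = (-6*x^6 - 2*x^5 + 13*x^4 + 4*x^3 - 11*x^2 + 6*x - 2)/(x^4 - 2*x^2 + 1)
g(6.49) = -584.97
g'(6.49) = -264.75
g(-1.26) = -15.09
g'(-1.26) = -57.68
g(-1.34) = -11.40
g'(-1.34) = -37.28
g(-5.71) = 330.36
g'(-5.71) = -183.35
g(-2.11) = 6.23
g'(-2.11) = -24.28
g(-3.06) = 40.31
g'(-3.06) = -49.86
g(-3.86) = 92.14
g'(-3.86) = -81.08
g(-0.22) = 1.65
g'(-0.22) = -4.27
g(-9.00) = 1364.61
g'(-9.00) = -467.05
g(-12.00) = 3296.72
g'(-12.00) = -839.03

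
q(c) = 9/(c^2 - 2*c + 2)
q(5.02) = 0.52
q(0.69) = 8.21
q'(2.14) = -3.88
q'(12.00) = -0.01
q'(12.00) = -0.01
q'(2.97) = -1.49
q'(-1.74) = 0.68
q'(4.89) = -0.27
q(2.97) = 1.84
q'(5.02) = -0.25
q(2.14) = 3.91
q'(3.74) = -0.68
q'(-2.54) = 0.35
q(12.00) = 0.07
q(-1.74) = 1.06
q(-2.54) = 0.67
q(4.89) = 0.56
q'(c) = 9*(2 - 2*c)/(c^2 - 2*c + 2)^2 = 18*(1 - c)/(c^2 - 2*c + 2)^2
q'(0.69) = 4.64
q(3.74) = 1.06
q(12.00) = 0.07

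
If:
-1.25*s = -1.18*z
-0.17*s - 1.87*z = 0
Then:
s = 0.00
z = 0.00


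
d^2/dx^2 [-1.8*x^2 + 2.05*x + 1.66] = -3.60000000000000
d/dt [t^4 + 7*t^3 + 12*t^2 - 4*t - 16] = 4*t^3 + 21*t^2 + 24*t - 4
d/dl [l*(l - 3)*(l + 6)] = 3*l^2 + 6*l - 18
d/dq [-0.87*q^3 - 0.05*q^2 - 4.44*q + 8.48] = -2.61*q^2 - 0.1*q - 4.44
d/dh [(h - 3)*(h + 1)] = 2*h - 2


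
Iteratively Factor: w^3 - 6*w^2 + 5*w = (w - 5)*(w^2 - w) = (w - 5)*(w - 1)*(w)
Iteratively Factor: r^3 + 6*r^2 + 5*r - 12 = (r + 4)*(r^2 + 2*r - 3) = (r + 3)*(r + 4)*(r - 1)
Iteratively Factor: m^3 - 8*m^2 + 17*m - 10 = (m - 1)*(m^2 - 7*m + 10) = (m - 5)*(m - 1)*(m - 2)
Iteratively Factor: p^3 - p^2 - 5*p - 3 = (p + 1)*(p^2 - 2*p - 3) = (p - 3)*(p + 1)*(p + 1)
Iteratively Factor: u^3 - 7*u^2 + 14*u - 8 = (u - 2)*(u^2 - 5*u + 4) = (u - 2)*(u - 1)*(u - 4)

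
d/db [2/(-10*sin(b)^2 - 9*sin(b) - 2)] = 2*(20*sin(b) + 9)*cos(b)/(10*sin(b)^2 + 9*sin(b) + 2)^2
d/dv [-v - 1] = -1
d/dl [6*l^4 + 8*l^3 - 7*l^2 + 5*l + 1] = 24*l^3 + 24*l^2 - 14*l + 5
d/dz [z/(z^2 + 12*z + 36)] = (6 - z)/(z^3 + 18*z^2 + 108*z + 216)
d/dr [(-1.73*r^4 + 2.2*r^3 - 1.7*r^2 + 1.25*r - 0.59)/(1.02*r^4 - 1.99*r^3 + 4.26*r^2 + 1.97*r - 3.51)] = (1.1987*r^6 - 11.2716*r^5 - 8.0603*r^4 + 40.3394*r^3 - 35.3623*r^2 + 16.9608*r - 3.2252)/(1.0404*r^8 - 4.0596*r^7 + 12.6505*r^6 - 12.936*r^5 + 3.1466*r^4 + 30.7542*r^3 - 26.0243*r^2 - 13.8294*r + 12.3201)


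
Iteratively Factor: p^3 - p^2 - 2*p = (p + 1)*(p^2 - 2*p) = p*(p + 1)*(p - 2)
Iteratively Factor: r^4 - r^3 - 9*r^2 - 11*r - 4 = (r + 1)*(r^3 - 2*r^2 - 7*r - 4) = (r - 4)*(r + 1)*(r^2 + 2*r + 1) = (r - 4)*(r + 1)^2*(r + 1)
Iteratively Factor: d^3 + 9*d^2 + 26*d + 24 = (d + 4)*(d^2 + 5*d + 6) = (d + 3)*(d + 4)*(d + 2)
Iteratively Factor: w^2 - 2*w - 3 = (w - 3)*(w + 1)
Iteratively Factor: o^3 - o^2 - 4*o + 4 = (o + 2)*(o^2 - 3*o + 2) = (o - 1)*(o + 2)*(o - 2)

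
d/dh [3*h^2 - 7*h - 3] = 6*h - 7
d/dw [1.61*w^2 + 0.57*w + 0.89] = 3.22*w + 0.57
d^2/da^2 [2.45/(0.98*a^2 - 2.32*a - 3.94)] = (4.70596*a^2 - 11.14064*a - 2.45*(1.96*a - 2.32)*(3.92*a - 4.64) - 18.91988)/(-0.98*a^2 + 2.32*a + 3.94)^3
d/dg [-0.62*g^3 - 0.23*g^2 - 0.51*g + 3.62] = -1.86*g^2 - 0.46*g - 0.51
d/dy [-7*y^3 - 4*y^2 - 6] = y*(-21*y - 8)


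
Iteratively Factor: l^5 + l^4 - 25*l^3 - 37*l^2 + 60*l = (l)*(l^4 + l^3 - 25*l^2 - 37*l + 60) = l*(l - 5)*(l^3 + 6*l^2 + 5*l - 12) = l*(l - 5)*(l + 3)*(l^2 + 3*l - 4) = l*(l - 5)*(l + 3)*(l + 4)*(l - 1)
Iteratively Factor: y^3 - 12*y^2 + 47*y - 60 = (y - 4)*(y^2 - 8*y + 15) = (y - 4)*(y - 3)*(y - 5)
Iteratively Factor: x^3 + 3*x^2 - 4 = (x + 2)*(x^2 + x - 2) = (x + 2)^2*(x - 1)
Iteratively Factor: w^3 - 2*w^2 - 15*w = (w)*(w^2 - 2*w - 15) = w*(w + 3)*(w - 5)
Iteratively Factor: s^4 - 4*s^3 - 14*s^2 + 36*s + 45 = (s - 5)*(s^3 + s^2 - 9*s - 9) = (s - 5)*(s + 1)*(s^2 - 9) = (s - 5)*(s + 1)*(s + 3)*(s - 3)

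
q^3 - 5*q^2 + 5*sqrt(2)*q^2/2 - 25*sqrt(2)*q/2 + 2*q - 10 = (q - 5)*(q + sqrt(2)/2)*(q + 2*sqrt(2))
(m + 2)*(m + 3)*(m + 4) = m^3 + 9*m^2 + 26*m + 24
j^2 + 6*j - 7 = (j - 1)*(j + 7)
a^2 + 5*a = a*(a + 5)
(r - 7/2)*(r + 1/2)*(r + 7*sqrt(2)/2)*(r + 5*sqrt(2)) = r^4 - 3*r^3 + 17*sqrt(2)*r^3/2 - 51*sqrt(2)*r^2/2 + 133*r^2/4 - 105*r - 119*sqrt(2)*r/8 - 245/4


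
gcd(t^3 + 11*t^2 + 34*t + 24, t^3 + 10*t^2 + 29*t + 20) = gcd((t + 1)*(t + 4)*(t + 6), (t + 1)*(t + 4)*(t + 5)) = t^2 + 5*t + 4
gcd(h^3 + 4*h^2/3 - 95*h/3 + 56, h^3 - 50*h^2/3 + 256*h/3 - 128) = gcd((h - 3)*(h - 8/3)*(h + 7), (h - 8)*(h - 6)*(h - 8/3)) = h - 8/3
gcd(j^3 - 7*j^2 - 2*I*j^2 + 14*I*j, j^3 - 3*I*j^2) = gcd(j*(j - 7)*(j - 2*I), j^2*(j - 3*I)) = j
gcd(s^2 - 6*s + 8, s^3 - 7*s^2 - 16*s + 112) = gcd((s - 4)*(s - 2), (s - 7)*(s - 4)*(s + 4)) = s - 4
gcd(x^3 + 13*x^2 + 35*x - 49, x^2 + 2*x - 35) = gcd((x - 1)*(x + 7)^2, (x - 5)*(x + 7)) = x + 7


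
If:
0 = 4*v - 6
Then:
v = 3/2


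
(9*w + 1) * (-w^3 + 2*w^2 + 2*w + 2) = -9*w^4 + 17*w^3 + 20*w^2 + 20*w + 2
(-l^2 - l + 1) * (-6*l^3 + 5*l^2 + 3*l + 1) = 6*l^5 + l^4 - 14*l^3 + l^2 + 2*l + 1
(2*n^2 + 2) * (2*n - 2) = 4*n^3 - 4*n^2 + 4*n - 4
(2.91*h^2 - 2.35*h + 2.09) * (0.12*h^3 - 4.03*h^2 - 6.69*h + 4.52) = 0.3492*h^5 - 12.0093*h^4 - 9.7466*h^3 + 20.452*h^2 - 24.6041*h + 9.4468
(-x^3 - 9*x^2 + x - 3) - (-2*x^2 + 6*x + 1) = -x^3 - 7*x^2 - 5*x - 4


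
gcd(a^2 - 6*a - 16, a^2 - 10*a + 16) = a - 8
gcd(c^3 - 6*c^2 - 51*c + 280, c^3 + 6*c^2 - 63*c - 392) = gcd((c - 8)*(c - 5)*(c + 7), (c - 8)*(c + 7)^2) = c^2 - c - 56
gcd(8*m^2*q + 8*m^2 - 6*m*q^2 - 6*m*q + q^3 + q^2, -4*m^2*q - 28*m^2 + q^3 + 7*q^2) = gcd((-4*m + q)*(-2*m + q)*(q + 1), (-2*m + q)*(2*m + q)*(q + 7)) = -2*m + q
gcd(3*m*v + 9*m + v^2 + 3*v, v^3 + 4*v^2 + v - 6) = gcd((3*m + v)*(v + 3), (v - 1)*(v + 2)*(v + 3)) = v + 3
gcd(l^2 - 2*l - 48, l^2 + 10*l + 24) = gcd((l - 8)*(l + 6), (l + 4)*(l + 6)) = l + 6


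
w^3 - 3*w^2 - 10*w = w*(w - 5)*(w + 2)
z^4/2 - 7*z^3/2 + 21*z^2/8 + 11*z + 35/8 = (z/2 + 1/4)*(z - 5)*(z - 7/2)*(z + 1)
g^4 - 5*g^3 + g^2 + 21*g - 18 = (g - 3)^2*(g - 1)*(g + 2)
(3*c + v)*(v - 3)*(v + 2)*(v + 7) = 3*c*v^3 + 18*c*v^2 - 39*c*v - 126*c + v^4 + 6*v^3 - 13*v^2 - 42*v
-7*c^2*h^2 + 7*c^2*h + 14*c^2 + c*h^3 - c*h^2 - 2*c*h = (-7*c + h)*(h - 2)*(c*h + c)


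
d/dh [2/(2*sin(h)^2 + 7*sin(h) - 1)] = -2*(4*sin(h) + 7)*cos(h)/(7*sin(h) - cos(2*h))^2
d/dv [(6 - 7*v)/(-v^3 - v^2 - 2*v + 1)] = (7*v^3 + 7*v^2 + 14*v - (7*v - 6)*(3*v^2 + 2*v + 2) - 7)/(v^3 + v^2 + 2*v - 1)^2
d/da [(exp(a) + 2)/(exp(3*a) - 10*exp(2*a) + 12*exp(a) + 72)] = -2*exp(a)/(exp(3*a) - 18*exp(2*a) + 108*exp(a) - 216)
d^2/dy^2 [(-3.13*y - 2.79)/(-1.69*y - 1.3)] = (2.183818 - 3.5527136788005e-15*y)/(1.69*y + 1.3)^3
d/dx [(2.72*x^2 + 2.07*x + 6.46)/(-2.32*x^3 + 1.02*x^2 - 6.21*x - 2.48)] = (6.3104*x^4 + 9.6048*x^3 + 25.959*x^2 - 26.6696*x + 34.983)/(5.3824*x^6 - 4.7328*x^5 + 29.8548*x^4 - 1.1612*x^3 + 33.5049*x^2 + 30.8016*x + 6.1504)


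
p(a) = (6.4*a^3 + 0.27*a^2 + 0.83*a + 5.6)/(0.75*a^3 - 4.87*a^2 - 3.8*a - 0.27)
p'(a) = (-2.25*a^2 + 9.74*a + 3.8)*(6.4*a^3 + 0.27*a^2 + 0.83*a + 5.6)/(0.75*a^3 - 4.87*a^2 - 3.8*a - 0.27)^2 + (19.2*a^2 + 0.54*a + 0.83)/(0.75*a^3 - 4.87*a^2 - 3.8*a - 0.27) = (1.77635683940025e-15*a^5 - 31.3705*a^4 - 49.885*a^3 - 14.7679*a^2 + 54.3982*a + 21.0559)/(0.5625*a^6 - 7.305*a^5 + 18.0169*a^4 + 36.607*a^3 + 17.0698*a^2 + 2.052*a + 0.0729)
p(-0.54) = 17.32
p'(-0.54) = -125.12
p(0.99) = -1.60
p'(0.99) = -0.28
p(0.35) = -2.86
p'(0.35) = 7.62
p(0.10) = -8.16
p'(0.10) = 53.98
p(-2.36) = 2.79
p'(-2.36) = -0.63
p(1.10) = -1.64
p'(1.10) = -0.56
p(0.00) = -20.74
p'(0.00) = 288.83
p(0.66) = -1.73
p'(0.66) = 1.38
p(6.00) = -38.55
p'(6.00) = -38.98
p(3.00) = -5.20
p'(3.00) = -3.09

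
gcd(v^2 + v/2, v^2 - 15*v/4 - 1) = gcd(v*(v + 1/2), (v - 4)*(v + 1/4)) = 1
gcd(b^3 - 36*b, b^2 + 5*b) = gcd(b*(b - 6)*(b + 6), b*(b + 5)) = b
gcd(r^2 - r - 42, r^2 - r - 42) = r^2 - r - 42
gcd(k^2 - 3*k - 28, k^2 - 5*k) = 1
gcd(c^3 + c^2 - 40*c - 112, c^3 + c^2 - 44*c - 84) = c - 7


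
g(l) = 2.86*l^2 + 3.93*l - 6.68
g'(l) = 5.72*l + 3.93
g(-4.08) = 24.89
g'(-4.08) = -19.41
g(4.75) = 76.52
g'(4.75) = 31.10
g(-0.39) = -7.78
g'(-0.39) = 1.70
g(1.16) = 1.73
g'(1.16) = 10.57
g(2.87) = 28.16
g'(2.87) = 20.35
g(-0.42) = -7.83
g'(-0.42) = 1.53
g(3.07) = 32.34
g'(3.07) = 21.49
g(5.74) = 110.11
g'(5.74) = 36.76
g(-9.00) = 189.61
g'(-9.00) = -47.55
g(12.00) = 452.32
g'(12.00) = 72.57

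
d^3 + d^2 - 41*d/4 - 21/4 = (d - 3)*(d + 1/2)*(d + 7/2)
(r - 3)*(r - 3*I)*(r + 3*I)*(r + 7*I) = r^4 - 3*r^3 + 7*I*r^3 + 9*r^2 - 21*I*r^2 - 27*r + 63*I*r - 189*I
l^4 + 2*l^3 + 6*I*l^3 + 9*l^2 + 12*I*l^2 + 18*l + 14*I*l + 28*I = (l + 2)*(l - 2*I)*(l + I)*(l + 7*I)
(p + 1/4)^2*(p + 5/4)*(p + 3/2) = p^4 + 13*p^3/4 + 53*p^2/16 + 71*p/64 + 15/128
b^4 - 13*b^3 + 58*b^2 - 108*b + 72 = (b - 6)*(b - 3)*(b - 2)^2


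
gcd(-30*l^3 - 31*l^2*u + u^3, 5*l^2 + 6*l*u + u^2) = 5*l^2 + 6*l*u + u^2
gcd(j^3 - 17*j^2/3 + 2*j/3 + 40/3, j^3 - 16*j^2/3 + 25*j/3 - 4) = 1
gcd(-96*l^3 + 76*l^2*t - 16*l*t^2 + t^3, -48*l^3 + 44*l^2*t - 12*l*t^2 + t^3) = 12*l^2 - 8*l*t + t^2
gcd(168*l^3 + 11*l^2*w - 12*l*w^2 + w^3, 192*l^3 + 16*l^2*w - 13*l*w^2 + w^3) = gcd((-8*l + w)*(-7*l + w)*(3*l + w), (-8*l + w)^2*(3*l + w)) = -24*l^2 - 5*l*w + w^2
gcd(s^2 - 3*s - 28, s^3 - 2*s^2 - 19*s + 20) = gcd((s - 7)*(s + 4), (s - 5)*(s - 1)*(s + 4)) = s + 4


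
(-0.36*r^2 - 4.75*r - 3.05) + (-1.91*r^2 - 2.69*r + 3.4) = -2.27*r^2 - 7.44*r + 0.35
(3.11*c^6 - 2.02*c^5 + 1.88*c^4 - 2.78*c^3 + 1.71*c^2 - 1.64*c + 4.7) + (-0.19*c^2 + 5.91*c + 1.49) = 3.11*c^6 - 2.02*c^5 + 1.88*c^4 - 2.78*c^3 + 1.52*c^2 + 4.27*c + 6.19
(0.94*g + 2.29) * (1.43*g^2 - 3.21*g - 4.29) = 1.3442*g^3 + 0.2573*g^2 - 11.3835*g - 9.8241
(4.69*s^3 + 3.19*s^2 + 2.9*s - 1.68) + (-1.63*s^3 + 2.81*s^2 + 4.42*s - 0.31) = 3.06*s^3 + 6.0*s^2 + 7.32*s - 1.99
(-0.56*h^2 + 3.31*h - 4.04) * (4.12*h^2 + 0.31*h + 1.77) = -2.3072*h^4 + 13.4636*h^3 - 16.6099*h^2 + 4.6063*h - 7.1508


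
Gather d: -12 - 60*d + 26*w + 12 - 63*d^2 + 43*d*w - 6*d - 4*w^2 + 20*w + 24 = -63*d^2 + d*(43*w - 66) - 4*w^2 + 46*w + 24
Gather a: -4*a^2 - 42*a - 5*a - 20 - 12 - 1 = -4*a^2 - 47*a - 33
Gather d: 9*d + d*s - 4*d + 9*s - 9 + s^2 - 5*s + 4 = d*(s + 5) + s^2 + 4*s - 5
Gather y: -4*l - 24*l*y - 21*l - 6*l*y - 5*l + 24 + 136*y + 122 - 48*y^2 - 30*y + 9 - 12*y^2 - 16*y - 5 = -30*l - 60*y^2 + y*(90 - 30*l) + 150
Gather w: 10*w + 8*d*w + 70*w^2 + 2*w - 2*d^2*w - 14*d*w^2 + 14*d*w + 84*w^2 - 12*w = w^2*(154 - 14*d) + w*(-2*d^2 + 22*d)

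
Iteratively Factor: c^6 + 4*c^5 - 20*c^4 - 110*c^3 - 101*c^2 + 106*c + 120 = (c - 1)*(c^5 + 5*c^4 - 15*c^3 - 125*c^2 - 226*c - 120) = (c - 1)*(c + 3)*(c^4 + 2*c^3 - 21*c^2 - 62*c - 40) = (c - 5)*(c - 1)*(c + 3)*(c^3 + 7*c^2 + 14*c + 8) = (c - 5)*(c - 1)*(c + 3)*(c + 4)*(c^2 + 3*c + 2) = (c - 5)*(c - 1)*(c + 2)*(c + 3)*(c + 4)*(c + 1)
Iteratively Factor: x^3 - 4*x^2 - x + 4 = (x + 1)*(x^2 - 5*x + 4) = (x - 4)*(x + 1)*(x - 1)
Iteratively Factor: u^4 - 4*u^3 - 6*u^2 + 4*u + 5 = (u - 5)*(u^3 + u^2 - u - 1) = (u - 5)*(u + 1)*(u^2 - 1) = (u - 5)*(u - 1)*(u + 1)*(u + 1)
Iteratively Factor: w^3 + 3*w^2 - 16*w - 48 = (w + 3)*(w^2 - 16) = (w - 4)*(w + 3)*(w + 4)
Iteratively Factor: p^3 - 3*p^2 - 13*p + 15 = (p + 3)*(p^2 - 6*p + 5) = (p - 1)*(p + 3)*(p - 5)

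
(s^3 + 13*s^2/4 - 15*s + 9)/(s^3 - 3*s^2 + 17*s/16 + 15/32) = 8*(s^2 + 4*s - 12)/(8*s^2 - 18*s - 5)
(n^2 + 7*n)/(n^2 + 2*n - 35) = n/(n - 5)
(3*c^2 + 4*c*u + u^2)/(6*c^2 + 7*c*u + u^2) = (3*c + u)/(6*c + u)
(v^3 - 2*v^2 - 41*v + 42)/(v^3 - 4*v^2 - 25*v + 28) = (v + 6)/(v + 4)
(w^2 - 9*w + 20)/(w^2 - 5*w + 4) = (w - 5)/(w - 1)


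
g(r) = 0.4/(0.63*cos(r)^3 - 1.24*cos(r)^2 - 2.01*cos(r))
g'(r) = 0.4*(1.89*sin(r)*cos(r)^2 - 2.48*sin(r)*cos(r) - 2.01*sin(r))/(0.63*cos(r)^3 - 1.24*cos(r)^2 - 2.01*cos(r))^2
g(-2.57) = 0.91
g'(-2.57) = -1.59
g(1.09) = -0.35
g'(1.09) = -0.76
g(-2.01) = 0.69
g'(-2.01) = 0.66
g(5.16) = -0.38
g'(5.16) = 0.89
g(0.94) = -0.27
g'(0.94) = -0.41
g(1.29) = -0.63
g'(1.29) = -2.40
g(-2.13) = 0.64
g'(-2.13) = 0.14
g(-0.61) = -0.19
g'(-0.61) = 0.14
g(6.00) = -0.16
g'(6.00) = 0.05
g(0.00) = -0.15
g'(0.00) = 0.00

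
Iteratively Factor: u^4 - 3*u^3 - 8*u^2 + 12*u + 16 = (u - 2)*(u^3 - u^2 - 10*u - 8) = (u - 2)*(u + 1)*(u^2 - 2*u - 8) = (u - 2)*(u + 1)*(u + 2)*(u - 4)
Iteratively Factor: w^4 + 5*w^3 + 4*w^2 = (w)*(w^3 + 5*w^2 + 4*w) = w*(w + 1)*(w^2 + 4*w) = w*(w + 1)*(w + 4)*(w)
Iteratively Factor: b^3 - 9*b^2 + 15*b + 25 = (b - 5)*(b^2 - 4*b - 5) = (b - 5)*(b + 1)*(b - 5)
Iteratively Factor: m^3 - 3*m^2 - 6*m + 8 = (m + 2)*(m^2 - 5*m + 4) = (m - 1)*(m + 2)*(m - 4)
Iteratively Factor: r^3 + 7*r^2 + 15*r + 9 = (r + 3)*(r^2 + 4*r + 3) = (r + 3)^2*(r + 1)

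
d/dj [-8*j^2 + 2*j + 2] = 2 - 16*j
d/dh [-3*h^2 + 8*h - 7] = 8 - 6*h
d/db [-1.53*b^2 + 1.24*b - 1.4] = 1.24 - 3.06*b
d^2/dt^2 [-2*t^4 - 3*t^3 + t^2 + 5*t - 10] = -24*t^2 - 18*t + 2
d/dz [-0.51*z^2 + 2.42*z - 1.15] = 2.42 - 1.02*z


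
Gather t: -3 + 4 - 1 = 0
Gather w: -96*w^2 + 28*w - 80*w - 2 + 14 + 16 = -96*w^2 - 52*w + 28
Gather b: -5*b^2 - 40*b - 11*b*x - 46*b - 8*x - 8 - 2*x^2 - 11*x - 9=-5*b^2 + b*(-11*x - 86) - 2*x^2 - 19*x - 17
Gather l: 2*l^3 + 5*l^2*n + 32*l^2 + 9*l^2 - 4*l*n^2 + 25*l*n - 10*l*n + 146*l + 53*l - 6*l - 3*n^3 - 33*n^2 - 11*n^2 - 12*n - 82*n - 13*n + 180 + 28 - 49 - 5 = 2*l^3 + l^2*(5*n + 41) + l*(-4*n^2 + 15*n + 193) - 3*n^3 - 44*n^2 - 107*n + 154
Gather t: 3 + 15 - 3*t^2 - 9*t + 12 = -3*t^2 - 9*t + 30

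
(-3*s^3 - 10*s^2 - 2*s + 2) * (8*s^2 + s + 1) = -24*s^5 - 83*s^4 - 29*s^3 + 4*s^2 + 2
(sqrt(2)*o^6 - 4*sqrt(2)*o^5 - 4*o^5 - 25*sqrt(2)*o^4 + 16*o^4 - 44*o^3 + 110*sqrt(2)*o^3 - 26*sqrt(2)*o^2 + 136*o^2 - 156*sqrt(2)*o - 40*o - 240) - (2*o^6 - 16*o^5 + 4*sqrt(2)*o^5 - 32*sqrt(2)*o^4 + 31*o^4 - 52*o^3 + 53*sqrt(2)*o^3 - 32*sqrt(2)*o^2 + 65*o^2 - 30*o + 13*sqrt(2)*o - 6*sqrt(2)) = -2*o^6 + sqrt(2)*o^6 - 8*sqrt(2)*o^5 + 12*o^5 - 15*o^4 + 7*sqrt(2)*o^4 + 8*o^3 + 57*sqrt(2)*o^3 + 6*sqrt(2)*o^2 + 71*o^2 - 169*sqrt(2)*o - 10*o - 240 + 6*sqrt(2)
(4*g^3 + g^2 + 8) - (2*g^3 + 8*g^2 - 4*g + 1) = 2*g^3 - 7*g^2 + 4*g + 7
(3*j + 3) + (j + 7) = 4*j + 10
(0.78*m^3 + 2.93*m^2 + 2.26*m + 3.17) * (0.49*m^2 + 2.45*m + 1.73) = 0.3822*m^5 + 3.3467*m^4 + 9.6353*m^3 + 12.1592*m^2 + 11.6763*m + 5.4841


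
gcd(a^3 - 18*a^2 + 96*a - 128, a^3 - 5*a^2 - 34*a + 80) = a^2 - 10*a + 16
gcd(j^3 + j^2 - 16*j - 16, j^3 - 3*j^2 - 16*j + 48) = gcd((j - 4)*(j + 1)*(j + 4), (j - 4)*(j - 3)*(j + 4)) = j^2 - 16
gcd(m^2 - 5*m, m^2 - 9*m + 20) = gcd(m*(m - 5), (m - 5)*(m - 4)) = m - 5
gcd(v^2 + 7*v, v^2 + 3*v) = v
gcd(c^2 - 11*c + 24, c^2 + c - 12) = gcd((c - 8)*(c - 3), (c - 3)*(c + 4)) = c - 3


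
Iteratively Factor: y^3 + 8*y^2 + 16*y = (y)*(y^2 + 8*y + 16) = y*(y + 4)*(y + 4)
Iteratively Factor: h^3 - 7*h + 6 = (h - 2)*(h^2 + 2*h - 3) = (h - 2)*(h + 3)*(h - 1)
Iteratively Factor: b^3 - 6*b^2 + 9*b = (b - 3)*(b^2 - 3*b) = (b - 3)^2*(b)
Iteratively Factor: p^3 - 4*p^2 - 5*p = (p)*(p^2 - 4*p - 5) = p*(p - 5)*(p + 1)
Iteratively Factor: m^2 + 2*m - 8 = (m + 4)*(m - 2)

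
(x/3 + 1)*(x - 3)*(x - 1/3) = x^3/3 - x^2/9 - 3*x + 1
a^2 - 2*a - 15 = (a - 5)*(a + 3)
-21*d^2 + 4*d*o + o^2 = (-3*d + o)*(7*d + o)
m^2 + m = m*(m + 1)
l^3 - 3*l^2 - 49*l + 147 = (l - 7)*(l - 3)*(l + 7)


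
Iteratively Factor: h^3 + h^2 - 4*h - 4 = (h + 1)*(h^2 - 4) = (h - 2)*(h + 1)*(h + 2)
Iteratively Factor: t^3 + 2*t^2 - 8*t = (t - 2)*(t^2 + 4*t) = (t - 2)*(t + 4)*(t)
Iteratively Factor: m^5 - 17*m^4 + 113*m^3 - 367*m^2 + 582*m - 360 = (m - 2)*(m^4 - 15*m^3 + 83*m^2 - 201*m + 180) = (m - 5)*(m - 2)*(m^3 - 10*m^2 + 33*m - 36) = (m - 5)*(m - 3)*(m - 2)*(m^2 - 7*m + 12) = (m - 5)*(m - 3)^2*(m - 2)*(m - 4)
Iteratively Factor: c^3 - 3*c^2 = (c)*(c^2 - 3*c) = c*(c - 3)*(c)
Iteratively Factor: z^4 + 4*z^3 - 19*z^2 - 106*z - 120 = (z + 3)*(z^3 + z^2 - 22*z - 40) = (z - 5)*(z + 3)*(z^2 + 6*z + 8) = (z - 5)*(z + 2)*(z + 3)*(z + 4)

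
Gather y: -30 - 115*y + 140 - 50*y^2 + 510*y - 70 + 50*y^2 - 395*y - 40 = 0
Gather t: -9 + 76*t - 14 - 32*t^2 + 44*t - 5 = -32*t^2 + 120*t - 28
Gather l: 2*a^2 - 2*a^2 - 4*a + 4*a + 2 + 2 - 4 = 0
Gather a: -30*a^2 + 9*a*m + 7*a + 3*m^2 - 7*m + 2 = -30*a^2 + a*(9*m + 7) + 3*m^2 - 7*m + 2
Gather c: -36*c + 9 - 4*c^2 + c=-4*c^2 - 35*c + 9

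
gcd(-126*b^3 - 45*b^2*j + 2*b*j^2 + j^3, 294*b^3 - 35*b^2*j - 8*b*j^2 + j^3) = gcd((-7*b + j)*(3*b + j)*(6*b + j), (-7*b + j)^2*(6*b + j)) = 42*b^2 + b*j - j^2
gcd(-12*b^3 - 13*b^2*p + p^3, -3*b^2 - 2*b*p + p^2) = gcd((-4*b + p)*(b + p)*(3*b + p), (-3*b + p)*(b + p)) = b + p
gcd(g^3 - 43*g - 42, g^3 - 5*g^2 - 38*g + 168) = g^2 - g - 42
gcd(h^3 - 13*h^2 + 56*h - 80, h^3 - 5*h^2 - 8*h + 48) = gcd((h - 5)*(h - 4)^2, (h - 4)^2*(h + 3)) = h^2 - 8*h + 16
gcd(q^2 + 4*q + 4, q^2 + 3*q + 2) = q + 2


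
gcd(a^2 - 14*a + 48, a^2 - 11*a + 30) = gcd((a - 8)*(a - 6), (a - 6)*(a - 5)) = a - 6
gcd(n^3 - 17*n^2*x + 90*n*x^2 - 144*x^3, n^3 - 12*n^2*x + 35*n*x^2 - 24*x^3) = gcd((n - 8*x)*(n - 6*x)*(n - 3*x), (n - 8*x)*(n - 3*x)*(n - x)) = n^2 - 11*n*x + 24*x^2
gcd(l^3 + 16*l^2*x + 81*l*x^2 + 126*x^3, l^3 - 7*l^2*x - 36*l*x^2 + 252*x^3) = l + 6*x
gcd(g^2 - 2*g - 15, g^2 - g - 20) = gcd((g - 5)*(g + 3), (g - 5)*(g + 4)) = g - 5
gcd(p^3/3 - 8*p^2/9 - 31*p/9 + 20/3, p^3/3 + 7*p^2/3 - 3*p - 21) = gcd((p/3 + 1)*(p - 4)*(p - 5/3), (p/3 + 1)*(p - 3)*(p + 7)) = p + 3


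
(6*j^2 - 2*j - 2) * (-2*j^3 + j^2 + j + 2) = -12*j^5 + 10*j^4 + 8*j^3 + 8*j^2 - 6*j - 4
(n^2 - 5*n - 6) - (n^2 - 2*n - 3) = -3*n - 3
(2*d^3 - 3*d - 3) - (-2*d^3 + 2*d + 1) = 4*d^3 - 5*d - 4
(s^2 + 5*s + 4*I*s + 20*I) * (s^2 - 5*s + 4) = s^4 + 4*I*s^3 - 21*s^2 + 20*s - 84*I*s + 80*I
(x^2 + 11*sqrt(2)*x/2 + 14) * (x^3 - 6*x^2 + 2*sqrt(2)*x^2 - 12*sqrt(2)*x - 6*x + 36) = x^5 - 6*x^4 + 15*sqrt(2)*x^4/2 - 45*sqrt(2)*x^3 + 30*x^3 - 180*x^2 - 5*sqrt(2)*x^2 - 84*x + 30*sqrt(2)*x + 504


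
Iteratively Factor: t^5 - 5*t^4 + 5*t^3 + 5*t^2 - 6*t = (t)*(t^4 - 5*t^3 + 5*t^2 + 5*t - 6) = t*(t + 1)*(t^3 - 6*t^2 + 11*t - 6) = t*(t - 3)*(t + 1)*(t^2 - 3*t + 2) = t*(t - 3)*(t - 2)*(t + 1)*(t - 1)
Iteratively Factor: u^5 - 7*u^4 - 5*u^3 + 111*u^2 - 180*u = (u - 5)*(u^4 - 2*u^3 - 15*u^2 + 36*u) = (u - 5)*(u - 3)*(u^3 + u^2 - 12*u) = (u - 5)*(u - 3)^2*(u^2 + 4*u) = (u - 5)*(u - 3)^2*(u + 4)*(u)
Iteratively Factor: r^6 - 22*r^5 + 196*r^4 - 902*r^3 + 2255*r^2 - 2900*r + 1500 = (r - 5)*(r^5 - 17*r^4 + 111*r^3 - 347*r^2 + 520*r - 300) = (r - 5)*(r - 3)*(r^4 - 14*r^3 + 69*r^2 - 140*r + 100) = (r - 5)*(r - 3)*(r - 2)*(r^3 - 12*r^2 + 45*r - 50) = (r - 5)*(r - 3)*(r - 2)^2*(r^2 - 10*r + 25) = (r - 5)^2*(r - 3)*(r - 2)^2*(r - 5)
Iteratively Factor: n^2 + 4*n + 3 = (n + 1)*(n + 3)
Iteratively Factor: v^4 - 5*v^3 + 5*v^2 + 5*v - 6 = (v + 1)*(v^3 - 6*v^2 + 11*v - 6) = (v - 1)*(v + 1)*(v^2 - 5*v + 6) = (v - 2)*(v - 1)*(v + 1)*(v - 3)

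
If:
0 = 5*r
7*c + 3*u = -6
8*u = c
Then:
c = -48/59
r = 0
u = -6/59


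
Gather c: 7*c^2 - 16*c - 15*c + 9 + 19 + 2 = 7*c^2 - 31*c + 30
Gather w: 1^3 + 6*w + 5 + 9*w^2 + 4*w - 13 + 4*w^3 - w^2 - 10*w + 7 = 4*w^3 + 8*w^2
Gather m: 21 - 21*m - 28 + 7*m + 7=-14*m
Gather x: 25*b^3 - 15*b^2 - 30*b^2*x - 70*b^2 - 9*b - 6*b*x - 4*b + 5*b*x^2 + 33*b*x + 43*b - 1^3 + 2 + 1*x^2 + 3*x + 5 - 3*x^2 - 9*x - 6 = 25*b^3 - 85*b^2 + 30*b + x^2*(5*b - 2) + x*(-30*b^2 + 27*b - 6)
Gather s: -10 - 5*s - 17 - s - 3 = -6*s - 30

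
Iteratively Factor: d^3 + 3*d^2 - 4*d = (d - 1)*(d^2 + 4*d) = d*(d - 1)*(d + 4)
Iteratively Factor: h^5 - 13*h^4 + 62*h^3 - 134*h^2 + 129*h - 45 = (h - 3)*(h^4 - 10*h^3 + 32*h^2 - 38*h + 15) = (h - 3)*(h - 1)*(h^3 - 9*h^2 + 23*h - 15) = (h - 3)*(h - 1)^2*(h^2 - 8*h + 15) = (h - 3)^2*(h - 1)^2*(h - 5)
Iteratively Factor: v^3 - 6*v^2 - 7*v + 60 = (v - 4)*(v^2 - 2*v - 15) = (v - 4)*(v + 3)*(v - 5)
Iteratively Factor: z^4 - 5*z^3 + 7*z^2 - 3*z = (z - 1)*(z^3 - 4*z^2 + 3*z) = (z - 1)^2*(z^2 - 3*z) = (z - 3)*(z - 1)^2*(z)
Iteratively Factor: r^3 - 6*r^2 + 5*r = (r - 5)*(r^2 - r) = r*(r - 5)*(r - 1)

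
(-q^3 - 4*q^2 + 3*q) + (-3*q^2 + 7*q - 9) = -q^3 - 7*q^2 + 10*q - 9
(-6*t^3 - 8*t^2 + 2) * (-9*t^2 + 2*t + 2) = 54*t^5 + 60*t^4 - 28*t^3 - 34*t^2 + 4*t + 4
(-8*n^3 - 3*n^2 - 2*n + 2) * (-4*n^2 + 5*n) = 32*n^5 - 28*n^4 - 7*n^3 - 18*n^2 + 10*n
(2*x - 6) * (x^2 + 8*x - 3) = 2*x^3 + 10*x^2 - 54*x + 18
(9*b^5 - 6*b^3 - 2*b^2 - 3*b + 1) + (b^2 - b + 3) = 9*b^5 - 6*b^3 - b^2 - 4*b + 4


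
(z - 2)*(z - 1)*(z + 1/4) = z^3 - 11*z^2/4 + 5*z/4 + 1/2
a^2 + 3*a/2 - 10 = (a - 5/2)*(a + 4)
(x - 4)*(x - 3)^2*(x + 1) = x^4 - 9*x^3 + 23*x^2 - 3*x - 36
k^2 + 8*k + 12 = (k + 2)*(k + 6)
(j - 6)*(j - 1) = j^2 - 7*j + 6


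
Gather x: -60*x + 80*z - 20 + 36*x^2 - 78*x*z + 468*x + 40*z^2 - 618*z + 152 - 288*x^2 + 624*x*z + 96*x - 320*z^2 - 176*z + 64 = -252*x^2 + x*(546*z + 504) - 280*z^2 - 714*z + 196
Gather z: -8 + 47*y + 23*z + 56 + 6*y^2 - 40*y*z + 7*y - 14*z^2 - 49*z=6*y^2 + 54*y - 14*z^2 + z*(-40*y - 26) + 48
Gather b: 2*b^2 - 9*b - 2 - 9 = 2*b^2 - 9*b - 11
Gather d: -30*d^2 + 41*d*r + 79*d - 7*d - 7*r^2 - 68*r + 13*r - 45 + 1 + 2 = -30*d^2 + d*(41*r + 72) - 7*r^2 - 55*r - 42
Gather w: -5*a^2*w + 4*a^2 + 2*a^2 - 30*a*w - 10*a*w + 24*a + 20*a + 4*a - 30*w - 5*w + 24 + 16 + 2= 6*a^2 + 48*a + w*(-5*a^2 - 40*a - 35) + 42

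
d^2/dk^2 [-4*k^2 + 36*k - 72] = -8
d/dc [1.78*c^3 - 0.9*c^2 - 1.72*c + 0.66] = 5.34*c^2 - 1.8*c - 1.72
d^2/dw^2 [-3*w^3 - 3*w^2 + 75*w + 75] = -18*w - 6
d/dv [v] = 1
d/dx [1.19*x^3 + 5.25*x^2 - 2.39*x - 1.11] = 3.57*x^2 + 10.5*x - 2.39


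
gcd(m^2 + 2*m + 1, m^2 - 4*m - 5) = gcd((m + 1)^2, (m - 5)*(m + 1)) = m + 1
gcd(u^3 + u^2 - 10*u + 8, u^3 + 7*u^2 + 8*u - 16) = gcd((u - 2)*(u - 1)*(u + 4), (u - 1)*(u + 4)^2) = u^2 + 3*u - 4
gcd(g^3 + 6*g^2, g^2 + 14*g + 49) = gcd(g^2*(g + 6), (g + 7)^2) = 1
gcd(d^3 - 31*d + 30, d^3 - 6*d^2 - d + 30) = d - 5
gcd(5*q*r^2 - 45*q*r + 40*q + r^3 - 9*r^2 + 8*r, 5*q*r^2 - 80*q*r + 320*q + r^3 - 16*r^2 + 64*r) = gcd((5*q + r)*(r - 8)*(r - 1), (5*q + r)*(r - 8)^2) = 5*q*r - 40*q + r^2 - 8*r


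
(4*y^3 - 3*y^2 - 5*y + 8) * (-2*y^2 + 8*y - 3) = -8*y^5 + 38*y^4 - 26*y^3 - 47*y^2 + 79*y - 24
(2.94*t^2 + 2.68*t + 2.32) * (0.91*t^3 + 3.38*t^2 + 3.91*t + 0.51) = 2.6754*t^5 + 12.376*t^4 + 22.665*t^3 + 19.8198*t^2 + 10.438*t + 1.1832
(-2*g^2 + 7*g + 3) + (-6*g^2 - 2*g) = -8*g^2 + 5*g + 3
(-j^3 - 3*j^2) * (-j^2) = j^5 + 3*j^4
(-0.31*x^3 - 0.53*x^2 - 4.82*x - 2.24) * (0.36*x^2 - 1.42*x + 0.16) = -0.1116*x^5 + 0.2494*x^4 - 1.0322*x^3 + 5.9532*x^2 + 2.4096*x - 0.3584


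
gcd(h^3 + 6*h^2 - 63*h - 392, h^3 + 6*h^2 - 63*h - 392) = h^3 + 6*h^2 - 63*h - 392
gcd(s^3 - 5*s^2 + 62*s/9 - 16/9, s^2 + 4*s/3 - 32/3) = s - 8/3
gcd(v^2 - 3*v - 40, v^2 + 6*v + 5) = v + 5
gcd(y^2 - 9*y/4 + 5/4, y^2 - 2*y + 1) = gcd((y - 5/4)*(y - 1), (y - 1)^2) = y - 1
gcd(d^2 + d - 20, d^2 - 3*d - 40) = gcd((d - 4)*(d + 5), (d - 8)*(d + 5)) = d + 5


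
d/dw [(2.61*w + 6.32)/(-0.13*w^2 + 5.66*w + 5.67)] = (0.3393*w^2 + 1.6432*w - 20.9725)/(0.0169*w^4 - 1.4716*w^3 + 30.5614*w^2 + 64.1844*w + 32.1489)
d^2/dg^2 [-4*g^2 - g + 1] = -8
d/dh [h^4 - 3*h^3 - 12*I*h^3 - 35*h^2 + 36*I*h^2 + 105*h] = 4*h^3 + h^2*(-9 - 36*I) + h*(-70 + 72*I) + 105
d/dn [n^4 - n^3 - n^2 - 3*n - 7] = 4*n^3 - 3*n^2 - 2*n - 3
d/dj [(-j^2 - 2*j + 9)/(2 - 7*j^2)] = 2*(-7*j^2 + 61*j - 2)/(49*j^4 - 28*j^2 + 4)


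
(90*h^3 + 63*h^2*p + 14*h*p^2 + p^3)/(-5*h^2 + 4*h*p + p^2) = (18*h^2 + 9*h*p + p^2)/(-h + p)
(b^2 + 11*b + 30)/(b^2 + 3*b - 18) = (b + 5)/(b - 3)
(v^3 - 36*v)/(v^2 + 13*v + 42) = v*(v - 6)/(v + 7)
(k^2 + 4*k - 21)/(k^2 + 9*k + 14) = (k - 3)/(k + 2)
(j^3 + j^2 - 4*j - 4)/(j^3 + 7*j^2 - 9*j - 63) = (j^3 + j^2 - 4*j - 4)/(j^3 + 7*j^2 - 9*j - 63)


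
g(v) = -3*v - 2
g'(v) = -3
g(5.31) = -17.93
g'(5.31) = -3.00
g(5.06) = -17.18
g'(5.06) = -3.00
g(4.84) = -16.52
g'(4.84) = -3.00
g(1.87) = -7.61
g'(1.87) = -3.00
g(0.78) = -4.34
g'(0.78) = -3.00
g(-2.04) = 4.12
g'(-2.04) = -3.00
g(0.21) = -2.63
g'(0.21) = -3.00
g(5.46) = -18.38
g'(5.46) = -3.00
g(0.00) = -2.00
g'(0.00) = -3.00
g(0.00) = -2.00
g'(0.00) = -3.00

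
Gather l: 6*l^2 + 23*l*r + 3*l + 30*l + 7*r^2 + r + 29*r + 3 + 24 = 6*l^2 + l*(23*r + 33) + 7*r^2 + 30*r + 27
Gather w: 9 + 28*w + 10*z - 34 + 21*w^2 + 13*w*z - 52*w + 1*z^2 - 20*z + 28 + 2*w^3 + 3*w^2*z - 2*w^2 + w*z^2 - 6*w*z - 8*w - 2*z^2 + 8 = 2*w^3 + w^2*(3*z + 19) + w*(z^2 + 7*z - 32) - z^2 - 10*z + 11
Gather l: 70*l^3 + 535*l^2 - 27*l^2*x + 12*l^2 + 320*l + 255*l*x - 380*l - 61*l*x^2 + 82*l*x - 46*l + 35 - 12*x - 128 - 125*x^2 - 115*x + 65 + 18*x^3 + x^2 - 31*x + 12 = 70*l^3 + l^2*(547 - 27*x) + l*(-61*x^2 + 337*x - 106) + 18*x^3 - 124*x^2 - 158*x - 16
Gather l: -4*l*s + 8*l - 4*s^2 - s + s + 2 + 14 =l*(8 - 4*s) - 4*s^2 + 16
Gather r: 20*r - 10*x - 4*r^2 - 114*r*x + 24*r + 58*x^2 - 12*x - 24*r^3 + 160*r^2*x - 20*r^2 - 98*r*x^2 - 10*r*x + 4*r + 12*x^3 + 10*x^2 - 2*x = -24*r^3 + r^2*(160*x - 24) + r*(-98*x^2 - 124*x + 48) + 12*x^3 + 68*x^2 - 24*x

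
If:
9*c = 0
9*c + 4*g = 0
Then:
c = 0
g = 0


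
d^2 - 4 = (d - 2)*(d + 2)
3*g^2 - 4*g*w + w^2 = (-3*g + w)*(-g + w)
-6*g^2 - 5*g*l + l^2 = (-6*g + l)*(g + l)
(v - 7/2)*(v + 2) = v^2 - 3*v/2 - 7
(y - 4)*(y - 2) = y^2 - 6*y + 8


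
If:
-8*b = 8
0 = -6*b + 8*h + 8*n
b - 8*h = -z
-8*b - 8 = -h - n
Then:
No Solution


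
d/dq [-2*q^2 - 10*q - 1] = -4*q - 10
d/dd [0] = 0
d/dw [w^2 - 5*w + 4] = 2*w - 5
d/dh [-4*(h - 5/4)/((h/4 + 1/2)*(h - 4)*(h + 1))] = 4*(8*h^3 - 19*h^2 + 10*h + 82)/(h^6 - 2*h^5 - 19*h^4 + 4*h^3 + 116*h^2 + 160*h + 64)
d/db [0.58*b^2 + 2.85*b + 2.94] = 1.16*b + 2.85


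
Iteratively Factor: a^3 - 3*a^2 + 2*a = (a - 2)*(a^2 - a) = a*(a - 2)*(a - 1)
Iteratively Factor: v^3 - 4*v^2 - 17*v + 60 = (v - 3)*(v^2 - v - 20) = (v - 5)*(v - 3)*(v + 4)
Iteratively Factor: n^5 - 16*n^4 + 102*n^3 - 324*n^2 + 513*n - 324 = (n - 3)*(n^4 - 13*n^3 + 63*n^2 - 135*n + 108) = (n - 3)^2*(n^3 - 10*n^2 + 33*n - 36) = (n - 3)^3*(n^2 - 7*n + 12) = (n - 3)^4*(n - 4)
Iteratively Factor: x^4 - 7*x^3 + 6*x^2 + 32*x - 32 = (x - 1)*(x^3 - 6*x^2 + 32) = (x - 1)*(x + 2)*(x^2 - 8*x + 16) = (x - 4)*(x - 1)*(x + 2)*(x - 4)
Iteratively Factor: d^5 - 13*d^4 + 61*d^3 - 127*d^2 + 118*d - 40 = (d - 4)*(d^4 - 9*d^3 + 25*d^2 - 27*d + 10) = (d - 4)*(d - 1)*(d^3 - 8*d^2 + 17*d - 10) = (d - 5)*(d - 4)*(d - 1)*(d^2 - 3*d + 2) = (d - 5)*(d - 4)*(d - 2)*(d - 1)*(d - 1)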